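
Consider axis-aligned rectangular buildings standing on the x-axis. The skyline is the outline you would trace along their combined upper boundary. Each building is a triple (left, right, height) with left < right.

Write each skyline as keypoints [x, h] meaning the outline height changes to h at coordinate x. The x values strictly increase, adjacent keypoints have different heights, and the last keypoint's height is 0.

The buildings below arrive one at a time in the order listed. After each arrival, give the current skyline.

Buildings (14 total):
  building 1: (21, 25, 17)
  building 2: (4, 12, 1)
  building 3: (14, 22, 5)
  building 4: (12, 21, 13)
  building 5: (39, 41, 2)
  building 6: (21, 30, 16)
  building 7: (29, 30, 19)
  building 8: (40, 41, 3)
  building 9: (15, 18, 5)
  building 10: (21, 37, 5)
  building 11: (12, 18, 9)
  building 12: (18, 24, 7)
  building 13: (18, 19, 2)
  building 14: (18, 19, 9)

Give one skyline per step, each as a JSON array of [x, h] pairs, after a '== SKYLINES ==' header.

== SKYLINES ==
[[21,17],[25,0]]
[[4,1],[12,0],[21,17],[25,0]]
[[4,1],[12,0],[14,5],[21,17],[25,0]]
[[4,1],[12,13],[21,17],[25,0]]
[[4,1],[12,13],[21,17],[25,0],[39,2],[41,0]]
[[4,1],[12,13],[21,17],[25,16],[30,0],[39,2],[41,0]]
[[4,1],[12,13],[21,17],[25,16],[29,19],[30,0],[39,2],[41,0]]
[[4,1],[12,13],[21,17],[25,16],[29,19],[30,0],[39,2],[40,3],[41,0]]
[[4,1],[12,13],[21,17],[25,16],[29,19],[30,0],[39,2],[40,3],[41,0]]
[[4,1],[12,13],[21,17],[25,16],[29,19],[30,5],[37,0],[39,2],[40,3],[41,0]]
[[4,1],[12,13],[21,17],[25,16],[29,19],[30,5],[37,0],[39,2],[40,3],[41,0]]
[[4,1],[12,13],[21,17],[25,16],[29,19],[30,5],[37,0],[39,2],[40,3],[41,0]]
[[4,1],[12,13],[21,17],[25,16],[29,19],[30,5],[37,0],[39,2],[40,3],[41,0]]
[[4,1],[12,13],[21,17],[25,16],[29,19],[30,5],[37,0],[39,2],[40,3],[41,0]]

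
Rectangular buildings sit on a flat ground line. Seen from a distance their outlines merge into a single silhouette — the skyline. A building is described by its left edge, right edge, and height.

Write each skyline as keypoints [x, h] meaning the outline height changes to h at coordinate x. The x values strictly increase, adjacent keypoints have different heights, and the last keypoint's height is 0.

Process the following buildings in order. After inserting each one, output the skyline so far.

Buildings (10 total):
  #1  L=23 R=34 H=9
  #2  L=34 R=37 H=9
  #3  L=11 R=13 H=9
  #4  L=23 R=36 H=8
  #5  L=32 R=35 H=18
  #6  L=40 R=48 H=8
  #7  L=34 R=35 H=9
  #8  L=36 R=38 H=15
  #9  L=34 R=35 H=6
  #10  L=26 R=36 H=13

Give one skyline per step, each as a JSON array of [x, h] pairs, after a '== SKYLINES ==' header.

== SKYLINES ==
[[23,9],[34,0]]
[[23,9],[37,0]]
[[11,9],[13,0],[23,9],[37,0]]
[[11,9],[13,0],[23,9],[37,0]]
[[11,9],[13,0],[23,9],[32,18],[35,9],[37,0]]
[[11,9],[13,0],[23,9],[32,18],[35,9],[37,0],[40,8],[48,0]]
[[11,9],[13,0],[23,9],[32,18],[35,9],[37,0],[40,8],[48,0]]
[[11,9],[13,0],[23,9],[32,18],[35,9],[36,15],[38,0],[40,8],[48,0]]
[[11,9],[13,0],[23,9],[32,18],[35,9],[36,15],[38,0],[40,8],[48,0]]
[[11,9],[13,0],[23,9],[26,13],[32,18],[35,13],[36,15],[38,0],[40,8],[48,0]]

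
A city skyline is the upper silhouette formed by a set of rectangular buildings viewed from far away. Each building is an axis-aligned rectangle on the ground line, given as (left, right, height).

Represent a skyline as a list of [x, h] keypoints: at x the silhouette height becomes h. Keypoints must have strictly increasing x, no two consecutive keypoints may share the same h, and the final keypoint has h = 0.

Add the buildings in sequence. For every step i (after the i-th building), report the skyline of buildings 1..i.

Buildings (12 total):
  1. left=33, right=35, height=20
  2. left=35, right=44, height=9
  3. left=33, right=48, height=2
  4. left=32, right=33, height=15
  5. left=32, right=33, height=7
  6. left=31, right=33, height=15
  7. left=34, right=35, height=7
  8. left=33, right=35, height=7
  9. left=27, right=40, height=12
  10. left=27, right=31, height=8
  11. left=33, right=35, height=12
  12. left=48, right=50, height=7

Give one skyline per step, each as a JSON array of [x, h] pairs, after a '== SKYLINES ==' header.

== SKYLINES ==
[[33,20],[35,0]]
[[33,20],[35,9],[44,0]]
[[33,20],[35,9],[44,2],[48,0]]
[[32,15],[33,20],[35,9],[44,2],[48,0]]
[[32,15],[33,20],[35,9],[44,2],[48,0]]
[[31,15],[33,20],[35,9],[44,2],[48,0]]
[[31,15],[33,20],[35,9],[44,2],[48,0]]
[[31,15],[33,20],[35,9],[44,2],[48,0]]
[[27,12],[31,15],[33,20],[35,12],[40,9],[44,2],[48,0]]
[[27,12],[31,15],[33,20],[35,12],[40,9],[44,2],[48,0]]
[[27,12],[31,15],[33,20],[35,12],[40,9],[44,2],[48,0]]
[[27,12],[31,15],[33,20],[35,12],[40,9],[44,2],[48,7],[50,0]]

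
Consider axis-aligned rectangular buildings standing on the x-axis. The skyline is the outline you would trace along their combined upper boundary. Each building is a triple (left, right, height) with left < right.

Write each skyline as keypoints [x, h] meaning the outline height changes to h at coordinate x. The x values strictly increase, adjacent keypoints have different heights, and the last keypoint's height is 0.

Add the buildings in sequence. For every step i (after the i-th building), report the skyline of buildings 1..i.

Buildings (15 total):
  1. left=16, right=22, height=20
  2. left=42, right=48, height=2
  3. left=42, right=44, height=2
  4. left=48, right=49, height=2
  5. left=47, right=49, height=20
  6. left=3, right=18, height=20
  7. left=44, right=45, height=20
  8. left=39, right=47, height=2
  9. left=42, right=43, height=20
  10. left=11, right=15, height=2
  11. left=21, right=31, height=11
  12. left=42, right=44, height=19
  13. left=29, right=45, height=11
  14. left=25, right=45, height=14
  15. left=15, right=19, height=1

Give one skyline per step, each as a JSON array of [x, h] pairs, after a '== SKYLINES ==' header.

== SKYLINES ==
[[16,20],[22,0]]
[[16,20],[22,0],[42,2],[48,0]]
[[16,20],[22,0],[42,2],[48,0]]
[[16,20],[22,0],[42,2],[49,0]]
[[16,20],[22,0],[42,2],[47,20],[49,0]]
[[3,20],[22,0],[42,2],[47,20],[49,0]]
[[3,20],[22,0],[42,2],[44,20],[45,2],[47,20],[49,0]]
[[3,20],[22,0],[39,2],[44,20],[45,2],[47,20],[49,0]]
[[3,20],[22,0],[39,2],[42,20],[43,2],[44,20],[45,2],[47,20],[49,0]]
[[3,20],[22,0],[39,2],[42,20],[43,2],[44,20],[45,2],[47,20],[49,0]]
[[3,20],[22,11],[31,0],[39,2],[42,20],[43,2],[44,20],[45,2],[47,20],[49,0]]
[[3,20],[22,11],[31,0],[39,2],[42,20],[43,19],[44,20],[45,2],[47,20],[49,0]]
[[3,20],[22,11],[42,20],[43,19],[44,20],[45,2],[47,20],[49,0]]
[[3,20],[22,11],[25,14],[42,20],[43,19],[44,20],[45,2],[47,20],[49,0]]
[[3,20],[22,11],[25,14],[42,20],[43,19],[44,20],[45,2],[47,20],[49,0]]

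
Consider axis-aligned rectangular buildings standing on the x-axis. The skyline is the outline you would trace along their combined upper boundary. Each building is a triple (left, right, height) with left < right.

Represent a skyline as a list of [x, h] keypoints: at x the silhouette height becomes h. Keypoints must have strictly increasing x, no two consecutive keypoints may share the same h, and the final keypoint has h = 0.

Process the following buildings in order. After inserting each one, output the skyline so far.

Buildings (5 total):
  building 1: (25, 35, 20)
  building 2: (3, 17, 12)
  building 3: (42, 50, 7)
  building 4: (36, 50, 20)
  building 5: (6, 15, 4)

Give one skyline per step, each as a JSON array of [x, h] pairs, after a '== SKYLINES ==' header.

== SKYLINES ==
[[25,20],[35,0]]
[[3,12],[17,0],[25,20],[35,0]]
[[3,12],[17,0],[25,20],[35,0],[42,7],[50,0]]
[[3,12],[17,0],[25,20],[35,0],[36,20],[50,0]]
[[3,12],[17,0],[25,20],[35,0],[36,20],[50,0]]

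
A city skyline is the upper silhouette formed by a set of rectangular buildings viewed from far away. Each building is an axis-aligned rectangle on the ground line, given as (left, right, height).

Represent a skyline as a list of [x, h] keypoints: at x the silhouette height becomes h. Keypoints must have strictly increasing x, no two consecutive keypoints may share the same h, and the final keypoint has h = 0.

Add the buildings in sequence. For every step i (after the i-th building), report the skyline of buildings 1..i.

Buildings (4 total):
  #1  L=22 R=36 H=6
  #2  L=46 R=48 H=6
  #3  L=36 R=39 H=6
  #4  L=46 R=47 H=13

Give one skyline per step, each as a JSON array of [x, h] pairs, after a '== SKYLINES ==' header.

== SKYLINES ==
[[22,6],[36,0]]
[[22,6],[36,0],[46,6],[48,0]]
[[22,6],[39,0],[46,6],[48,0]]
[[22,6],[39,0],[46,13],[47,6],[48,0]]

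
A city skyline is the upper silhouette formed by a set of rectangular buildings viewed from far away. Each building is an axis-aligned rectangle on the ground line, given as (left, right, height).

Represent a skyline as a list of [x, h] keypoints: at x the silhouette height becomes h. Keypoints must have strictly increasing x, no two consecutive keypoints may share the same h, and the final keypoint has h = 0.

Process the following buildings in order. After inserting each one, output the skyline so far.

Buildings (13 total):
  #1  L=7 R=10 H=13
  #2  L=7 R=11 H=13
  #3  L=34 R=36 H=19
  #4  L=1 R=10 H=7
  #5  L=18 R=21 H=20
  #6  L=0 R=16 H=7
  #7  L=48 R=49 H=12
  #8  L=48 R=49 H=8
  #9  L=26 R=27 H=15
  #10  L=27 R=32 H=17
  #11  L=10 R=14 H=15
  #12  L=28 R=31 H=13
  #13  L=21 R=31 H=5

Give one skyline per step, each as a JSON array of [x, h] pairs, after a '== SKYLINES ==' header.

== SKYLINES ==
[[7,13],[10,0]]
[[7,13],[11,0]]
[[7,13],[11,0],[34,19],[36,0]]
[[1,7],[7,13],[11,0],[34,19],[36,0]]
[[1,7],[7,13],[11,0],[18,20],[21,0],[34,19],[36,0]]
[[0,7],[7,13],[11,7],[16,0],[18,20],[21,0],[34,19],[36,0]]
[[0,7],[7,13],[11,7],[16,0],[18,20],[21,0],[34,19],[36,0],[48,12],[49,0]]
[[0,7],[7,13],[11,7],[16,0],[18,20],[21,0],[34,19],[36,0],[48,12],[49,0]]
[[0,7],[7,13],[11,7],[16,0],[18,20],[21,0],[26,15],[27,0],[34,19],[36,0],[48,12],[49,0]]
[[0,7],[7,13],[11,7],[16,0],[18,20],[21,0],[26,15],[27,17],[32,0],[34,19],[36,0],[48,12],[49,0]]
[[0,7],[7,13],[10,15],[14,7],[16,0],[18,20],[21,0],[26,15],[27,17],[32,0],[34,19],[36,0],[48,12],[49,0]]
[[0,7],[7,13],[10,15],[14,7],[16,0],[18,20],[21,0],[26,15],[27,17],[32,0],[34,19],[36,0],[48,12],[49,0]]
[[0,7],[7,13],[10,15],[14,7],[16,0],[18,20],[21,5],[26,15],[27,17],[32,0],[34,19],[36,0],[48,12],[49,0]]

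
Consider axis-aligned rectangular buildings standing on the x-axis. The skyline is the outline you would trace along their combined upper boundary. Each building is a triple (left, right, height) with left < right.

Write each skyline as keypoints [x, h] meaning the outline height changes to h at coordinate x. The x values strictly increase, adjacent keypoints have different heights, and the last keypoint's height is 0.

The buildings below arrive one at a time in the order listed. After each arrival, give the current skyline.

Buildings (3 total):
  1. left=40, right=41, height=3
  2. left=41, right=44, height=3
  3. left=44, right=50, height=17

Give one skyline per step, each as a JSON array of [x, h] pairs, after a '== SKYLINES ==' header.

== SKYLINES ==
[[40,3],[41,0]]
[[40,3],[44,0]]
[[40,3],[44,17],[50,0]]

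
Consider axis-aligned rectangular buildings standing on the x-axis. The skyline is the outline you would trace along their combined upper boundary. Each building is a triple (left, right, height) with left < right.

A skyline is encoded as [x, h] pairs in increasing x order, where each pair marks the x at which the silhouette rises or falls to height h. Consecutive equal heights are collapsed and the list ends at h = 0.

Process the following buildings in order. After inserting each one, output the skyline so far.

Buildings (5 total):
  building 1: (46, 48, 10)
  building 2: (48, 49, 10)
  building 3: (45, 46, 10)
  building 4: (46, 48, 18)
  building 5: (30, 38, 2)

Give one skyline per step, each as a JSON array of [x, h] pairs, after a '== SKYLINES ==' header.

== SKYLINES ==
[[46,10],[48,0]]
[[46,10],[49,0]]
[[45,10],[49,0]]
[[45,10],[46,18],[48,10],[49,0]]
[[30,2],[38,0],[45,10],[46,18],[48,10],[49,0]]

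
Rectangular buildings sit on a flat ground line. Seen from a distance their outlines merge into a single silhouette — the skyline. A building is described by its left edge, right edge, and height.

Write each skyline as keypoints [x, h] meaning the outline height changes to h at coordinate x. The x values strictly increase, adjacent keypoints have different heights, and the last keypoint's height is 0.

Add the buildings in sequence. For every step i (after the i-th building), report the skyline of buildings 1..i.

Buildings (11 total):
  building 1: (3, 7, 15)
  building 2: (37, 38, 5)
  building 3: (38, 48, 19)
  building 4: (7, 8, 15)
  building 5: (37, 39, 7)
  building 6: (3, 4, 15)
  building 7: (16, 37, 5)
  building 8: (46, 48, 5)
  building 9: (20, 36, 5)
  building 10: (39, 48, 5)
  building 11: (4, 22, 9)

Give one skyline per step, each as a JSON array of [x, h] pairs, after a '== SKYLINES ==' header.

== SKYLINES ==
[[3,15],[7,0]]
[[3,15],[7,0],[37,5],[38,0]]
[[3,15],[7,0],[37,5],[38,19],[48,0]]
[[3,15],[8,0],[37,5],[38,19],[48,0]]
[[3,15],[8,0],[37,7],[38,19],[48,0]]
[[3,15],[8,0],[37,7],[38,19],[48,0]]
[[3,15],[8,0],[16,5],[37,7],[38,19],[48,0]]
[[3,15],[8,0],[16,5],[37,7],[38,19],[48,0]]
[[3,15],[8,0],[16,5],[37,7],[38,19],[48,0]]
[[3,15],[8,0],[16,5],[37,7],[38,19],[48,0]]
[[3,15],[8,9],[22,5],[37,7],[38,19],[48,0]]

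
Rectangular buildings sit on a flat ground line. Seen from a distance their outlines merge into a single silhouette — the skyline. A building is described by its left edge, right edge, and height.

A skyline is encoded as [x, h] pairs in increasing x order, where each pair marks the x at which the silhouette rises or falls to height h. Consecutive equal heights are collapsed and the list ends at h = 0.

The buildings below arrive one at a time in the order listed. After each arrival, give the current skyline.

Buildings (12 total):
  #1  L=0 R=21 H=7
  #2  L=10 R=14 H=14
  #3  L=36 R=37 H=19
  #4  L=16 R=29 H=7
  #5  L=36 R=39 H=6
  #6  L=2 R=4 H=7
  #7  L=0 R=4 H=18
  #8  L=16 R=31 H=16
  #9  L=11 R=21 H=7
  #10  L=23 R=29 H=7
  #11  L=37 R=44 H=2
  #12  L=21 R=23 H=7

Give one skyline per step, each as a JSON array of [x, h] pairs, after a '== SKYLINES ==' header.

== SKYLINES ==
[[0,7],[21,0]]
[[0,7],[10,14],[14,7],[21,0]]
[[0,7],[10,14],[14,7],[21,0],[36,19],[37,0]]
[[0,7],[10,14],[14,7],[29,0],[36,19],[37,0]]
[[0,7],[10,14],[14,7],[29,0],[36,19],[37,6],[39,0]]
[[0,7],[10,14],[14,7],[29,0],[36,19],[37,6],[39,0]]
[[0,18],[4,7],[10,14],[14,7],[29,0],[36,19],[37,6],[39,0]]
[[0,18],[4,7],[10,14],[14,7],[16,16],[31,0],[36,19],[37,6],[39,0]]
[[0,18],[4,7],[10,14],[14,7],[16,16],[31,0],[36,19],[37,6],[39,0]]
[[0,18],[4,7],[10,14],[14,7],[16,16],[31,0],[36,19],[37,6],[39,0]]
[[0,18],[4,7],[10,14],[14,7],[16,16],[31,0],[36,19],[37,6],[39,2],[44,0]]
[[0,18],[4,7],[10,14],[14,7],[16,16],[31,0],[36,19],[37,6],[39,2],[44,0]]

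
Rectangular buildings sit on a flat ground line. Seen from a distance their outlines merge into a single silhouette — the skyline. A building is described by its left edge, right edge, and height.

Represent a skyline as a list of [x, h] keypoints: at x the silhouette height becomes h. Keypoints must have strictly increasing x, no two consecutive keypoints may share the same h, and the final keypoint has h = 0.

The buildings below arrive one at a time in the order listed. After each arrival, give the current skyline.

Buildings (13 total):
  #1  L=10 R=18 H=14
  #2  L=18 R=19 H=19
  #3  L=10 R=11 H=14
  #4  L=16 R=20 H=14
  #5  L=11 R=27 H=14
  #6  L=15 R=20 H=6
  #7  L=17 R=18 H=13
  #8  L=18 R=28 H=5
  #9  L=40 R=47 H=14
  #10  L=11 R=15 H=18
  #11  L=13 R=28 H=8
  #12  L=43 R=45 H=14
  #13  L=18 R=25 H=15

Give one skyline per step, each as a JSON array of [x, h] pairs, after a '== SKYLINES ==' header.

== SKYLINES ==
[[10,14],[18,0]]
[[10,14],[18,19],[19,0]]
[[10,14],[18,19],[19,0]]
[[10,14],[18,19],[19,14],[20,0]]
[[10,14],[18,19],[19,14],[27,0]]
[[10,14],[18,19],[19,14],[27,0]]
[[10,14],[18,19],[19,14],[27,0]]
[[10,14],[18,19],[19,14],[27,5],[28,0]]
[[10,14],[18,19],[19,14],[27,5],[28,0],[40,14],[47,0]]
[[10,14],[11,18],[15,14],[18,19],[19,14],[27,5],[28,0],[40,14],[47,0]]
[[10,14],[11,18],[15,14],[18,19],[19,14],[27,8],[28,0],[40,14],[47,0]]
[[10,14],[11,18],[15,14],[18,19],[19,14],[27,8],[28,0],[40,14],[47,0]]
[[10,14],[11,18],[15,14],[18,19],[19,15],[25,14],[27,8],[28,0],[40,14],[47,0]]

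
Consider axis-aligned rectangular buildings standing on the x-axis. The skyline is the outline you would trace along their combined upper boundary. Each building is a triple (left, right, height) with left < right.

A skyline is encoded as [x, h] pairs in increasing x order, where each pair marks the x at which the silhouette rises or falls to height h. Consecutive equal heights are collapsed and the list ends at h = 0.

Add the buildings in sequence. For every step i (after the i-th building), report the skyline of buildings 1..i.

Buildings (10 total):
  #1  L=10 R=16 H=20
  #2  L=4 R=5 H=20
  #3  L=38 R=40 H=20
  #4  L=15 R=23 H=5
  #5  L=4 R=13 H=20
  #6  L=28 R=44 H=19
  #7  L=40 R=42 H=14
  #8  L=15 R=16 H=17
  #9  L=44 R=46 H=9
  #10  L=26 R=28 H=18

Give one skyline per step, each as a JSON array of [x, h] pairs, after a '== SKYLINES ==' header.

== SKYLINES ==
[[10,20],[16,0]]
[[4,20],[5,0],[10,20],[16,0]]
[[4,20],[5,0],[10,20],[16,0],[38,20],[40,0]]
[[4,20],[5,0],[10,20],[16,5],[23,0],[38,20],[40,0]]
[[4,20],[16,5],[23,0],[38,20],[40,0]]
[[4,20],[16,5],[23,0],[28,19],[38,20],[40,19],[44,0]]
[[4,20],[16,5],[23,0],[28,19],[38,20],[40,19],[44,0]]
[[4,20],[16,5],[23,0],[28,19],[38,20],[40,19],[44,0]]
[[4,20],[16,5],[23,0],[28,19],[38,20],[40,19],[44,9],[46,0]]
[[4,20],[16,5],[23,0],[26,18],[28,19],[38,20],[40,19],[44,9],[46,0]]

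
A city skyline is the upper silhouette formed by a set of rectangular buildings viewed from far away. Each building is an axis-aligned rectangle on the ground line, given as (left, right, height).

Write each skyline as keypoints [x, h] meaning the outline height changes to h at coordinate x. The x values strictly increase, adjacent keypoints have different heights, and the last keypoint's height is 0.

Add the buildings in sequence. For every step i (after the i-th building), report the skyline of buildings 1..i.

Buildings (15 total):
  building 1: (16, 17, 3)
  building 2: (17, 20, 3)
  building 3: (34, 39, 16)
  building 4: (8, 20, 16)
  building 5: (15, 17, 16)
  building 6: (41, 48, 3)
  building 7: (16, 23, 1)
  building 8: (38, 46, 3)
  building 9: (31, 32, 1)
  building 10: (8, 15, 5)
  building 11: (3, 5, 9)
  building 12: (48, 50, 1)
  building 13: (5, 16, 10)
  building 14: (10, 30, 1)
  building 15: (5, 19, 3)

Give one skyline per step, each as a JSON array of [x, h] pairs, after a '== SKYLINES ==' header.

== SKYLINES ==
[[16,3],[17,0]]
[[16,3],[20,0]]
[[16,3],[20,0],[34,16],[39,0]]
[[8,16],[20,0],[34,16],[39,0]]
[[8,16],[20,0],[34,16],[39,0]]
[[8,16],[20,0],[34,16],[39,0],[41,3],[48,0]]
[[8,16],[20,1],[23,0],[34,16],[39,0],[41,3],[48,0]]
[[8,16],[20,1],[23,0],[34,16],[39,3],[48,0]]
[[8,16],[20,1],[23,0],[31,1],[32,0],[34,16],[39,3],[48,0]]
[[8,16],[20,1],[23,0],[31,1],[32,0],[34,16],[39,3],[48,0]]
[[3,9],[5,0],[8,16],[20,1],[23,0],[31,1],[32,0],[34,16],[39,3],[48,0]]
[[3,9],[5,0],[8,16],[20,1],[23,0],[31,1],[32,0],[34,16],[39,3],[48,1],[50,0]]
[[3,9],[5,10],[8,16],[20,1],[23,0],[31,1],[32,0],[34,16],[39,3],[48,1],[50,0]]
[[3,9],[5,10],[8,16],[20,1],[30,0],[31,1],[32,0],[34,16],[39,3],[48,1],[50,0]]
[[3,9],[5,10],[8,16],[20,1],[30,0],[31,1],[32,0],[34,16],[39,3],[48,1],[50,0]]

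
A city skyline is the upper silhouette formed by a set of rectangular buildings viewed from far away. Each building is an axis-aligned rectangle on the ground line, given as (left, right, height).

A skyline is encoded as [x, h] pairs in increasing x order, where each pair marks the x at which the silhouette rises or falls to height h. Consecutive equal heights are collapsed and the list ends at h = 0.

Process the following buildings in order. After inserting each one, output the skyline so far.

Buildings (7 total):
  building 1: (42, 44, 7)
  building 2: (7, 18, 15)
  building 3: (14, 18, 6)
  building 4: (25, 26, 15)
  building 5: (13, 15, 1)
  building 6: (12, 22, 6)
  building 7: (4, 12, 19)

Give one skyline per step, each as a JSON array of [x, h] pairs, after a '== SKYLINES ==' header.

== SKYLINES ==
[[42,7],[44,0]]
[[7,15],[18,0],[42,7],[44,0]]
[[7,15],[18,0],[42,7],[44,0]]
[[7,15],[18,0],[25,15],[26,0],[42,7],[44,0]]
[[7,15],[18,0],[25,15],[26,0],[42,7],[44,0]]
[[7,15],[18,6],[22,0],[25,15],[26,0],[42,7],[44,0]]
[[4,19],[12,15],[18,6],[22,0],[25,15],[26,0],[42,7],[44,0]]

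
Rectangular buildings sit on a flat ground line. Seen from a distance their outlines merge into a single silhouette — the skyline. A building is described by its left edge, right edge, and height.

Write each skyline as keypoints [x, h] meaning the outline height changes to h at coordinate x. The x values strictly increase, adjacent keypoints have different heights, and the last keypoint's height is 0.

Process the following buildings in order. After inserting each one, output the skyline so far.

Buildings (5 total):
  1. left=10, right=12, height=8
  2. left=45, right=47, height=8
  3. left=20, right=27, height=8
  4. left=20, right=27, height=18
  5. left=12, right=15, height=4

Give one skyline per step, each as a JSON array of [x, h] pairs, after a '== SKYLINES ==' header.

== SKYLINES ==
[[10,8],[12,0]]
[[10,8],[12,0],[45,8],[47,0]]
[[10,8],[12,0],[20,8],[27,0],[45,8],[47,0]]
[[10,8],[12,0],[20,18],[27,0],[45,8],[47,0]]
[[10,8],[12,4],[15,0],[20,18],[27,0],[45,8],[47,0]]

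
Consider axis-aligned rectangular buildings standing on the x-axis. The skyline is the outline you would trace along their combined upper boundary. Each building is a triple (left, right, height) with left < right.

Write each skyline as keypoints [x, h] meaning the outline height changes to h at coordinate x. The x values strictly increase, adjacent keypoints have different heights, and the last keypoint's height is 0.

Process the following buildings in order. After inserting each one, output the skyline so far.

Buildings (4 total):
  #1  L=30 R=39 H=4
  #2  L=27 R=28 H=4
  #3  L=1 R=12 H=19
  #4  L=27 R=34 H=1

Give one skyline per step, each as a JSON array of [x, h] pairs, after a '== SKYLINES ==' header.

== SKYLINES ==
[[30,4],[39,0]]
[[27,4],[28,0],[30,4],[39,0]]
[[1,19],[12,0],[27,4],[28,0],[30,4],[39,0]]
[[1,19],[12,0],[27,4],[28,1],[30,4],[39,0]]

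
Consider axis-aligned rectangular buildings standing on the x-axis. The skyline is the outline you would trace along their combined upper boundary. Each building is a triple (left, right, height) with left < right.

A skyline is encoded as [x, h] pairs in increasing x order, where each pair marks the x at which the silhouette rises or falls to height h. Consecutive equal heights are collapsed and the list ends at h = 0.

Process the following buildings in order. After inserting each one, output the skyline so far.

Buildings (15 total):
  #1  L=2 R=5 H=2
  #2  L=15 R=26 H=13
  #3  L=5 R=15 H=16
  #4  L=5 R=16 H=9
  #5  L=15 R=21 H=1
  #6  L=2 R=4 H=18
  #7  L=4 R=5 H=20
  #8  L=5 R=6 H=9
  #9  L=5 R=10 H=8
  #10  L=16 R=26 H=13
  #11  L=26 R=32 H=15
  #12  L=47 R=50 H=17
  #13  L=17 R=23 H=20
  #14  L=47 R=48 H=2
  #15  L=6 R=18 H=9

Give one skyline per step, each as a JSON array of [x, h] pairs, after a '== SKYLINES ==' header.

== SKYLINES ==
[[2,2],[5,0]]
[[2,2],[5,0],[15,13],[26,0]]
[[2,2],[5,16],[15,13],[26,0]]
[[2,2],[5,16],[15,13],[26,0]]
[[2,2],[5,16],[15,13],[26,0]]
[[2,18],[4,2],[5,16],[15,13],[26,0]]
[[2,18],[4,20],[5,16],[15,13],[26,0]]
[[2,18],[4,20],[5,16],[15,13],[26,0]]
[[2,18],[4,20],[5,16],[15,13],[26,0]]
[[2,18],[4,20],[5,16],[15,13],[26,0]]
[[2,18],[4,20],[5,16],[15,13],[26,15],[32,0]]
[[2,18],[4,20],[5,16],[15,13],[26,15],[32,0],[47,17],[50,0]]
[[2,18],[4,20],[5,16],[15,13],[17,20],[23,13],[26,15],[32,0],[47,17],[50,0]]
[[2,18],[4,20],[5,16],[15,13],[17,20],[23,13],[26,15],[32,0],[47,17],[50,0]]
[[2,18],[4,20],[5,16],[15,13],[17,20],[23,13],[26,15],[32,0],[47,17],[50,0]]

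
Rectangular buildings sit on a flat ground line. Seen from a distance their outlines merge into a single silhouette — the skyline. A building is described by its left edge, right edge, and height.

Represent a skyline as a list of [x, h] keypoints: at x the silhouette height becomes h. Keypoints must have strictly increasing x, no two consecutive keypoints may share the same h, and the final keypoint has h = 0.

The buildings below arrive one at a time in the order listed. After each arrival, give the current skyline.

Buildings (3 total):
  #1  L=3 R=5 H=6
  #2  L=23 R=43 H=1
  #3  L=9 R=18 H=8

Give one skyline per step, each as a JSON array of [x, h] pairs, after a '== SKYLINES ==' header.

== SKYLINES ==
[[3,6],[5,0]]
[[3,6],[5,0],[23,1],[43,0]]
[[3,6],[5,0],[9,8],[18,0],[23,1],[43,0]]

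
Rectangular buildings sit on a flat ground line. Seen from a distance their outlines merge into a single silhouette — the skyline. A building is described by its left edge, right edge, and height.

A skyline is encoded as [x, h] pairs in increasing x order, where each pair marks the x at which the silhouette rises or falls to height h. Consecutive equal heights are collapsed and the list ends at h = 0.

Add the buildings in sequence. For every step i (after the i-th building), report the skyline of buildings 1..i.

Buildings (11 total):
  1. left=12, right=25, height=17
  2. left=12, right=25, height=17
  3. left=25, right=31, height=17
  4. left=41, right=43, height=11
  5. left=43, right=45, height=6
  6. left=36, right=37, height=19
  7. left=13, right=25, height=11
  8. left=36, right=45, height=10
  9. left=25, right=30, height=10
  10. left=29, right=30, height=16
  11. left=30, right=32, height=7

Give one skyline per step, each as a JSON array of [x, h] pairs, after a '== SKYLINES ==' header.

== SKYLINES ==
[[12,17],[25,0]]
[[12,17],[25,0]]
[[12,17],[31,0]]
[[12,17],[31,0],[41,11],[43,0]]
[[12,17],[31,0],[41,11],[43,6],[45,0]]
[[12,17],[31,0],[36,19],[37,0],[41,11],[43,6],[45,0]]
[[12,17],[31,0],[36,19],[37,0],[41,11],[43,6],[45,0]]
[[12,17],[31,0],[36,19],[37,10],[41,11],[43,10],[45,0]]
[[12,17],[31,0],[36,19],[37,10],[41,11],[43,10],[45,0]]
[[12,17],[31,0],[36,19],[37,10],[41,11],[43,10],[45,0]]
[[12,17],[31,7],[32,0],[36,19],[37,10],[41,11],[43,10],[45,0]]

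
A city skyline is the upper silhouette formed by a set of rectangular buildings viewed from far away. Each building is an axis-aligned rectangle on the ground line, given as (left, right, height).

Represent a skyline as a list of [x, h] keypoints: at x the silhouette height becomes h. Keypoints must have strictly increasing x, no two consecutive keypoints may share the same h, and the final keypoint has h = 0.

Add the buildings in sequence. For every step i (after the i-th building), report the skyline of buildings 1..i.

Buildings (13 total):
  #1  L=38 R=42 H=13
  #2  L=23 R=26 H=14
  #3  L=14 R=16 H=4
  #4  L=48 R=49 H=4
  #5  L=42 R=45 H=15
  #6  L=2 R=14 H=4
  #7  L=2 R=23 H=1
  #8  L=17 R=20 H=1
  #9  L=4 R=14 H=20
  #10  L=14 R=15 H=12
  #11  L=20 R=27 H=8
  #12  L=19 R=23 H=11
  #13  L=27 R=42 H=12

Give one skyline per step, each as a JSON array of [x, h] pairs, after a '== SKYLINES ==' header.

== SKYLINES ==
[[38,13],[42,0]]
[[23,14],[26,0],[38,13],[42,0]]
[[14,4],[16,0],[23,14],[26,0],[38,13],[42,0]]
[[14,4],[16,0],[23,14],[26,0],[38,13],[42,0],[48,4],[49,0]]
[[14,4],[16,0],[23,14],[26,0],[38,13],[42,15],[45,0],[48,4],[49,0]]
[[2,4],[16,0],[23,14],[26,0],[38,13],[42,15],[45,0],[48,4],[49,0]]
[[2,4],[16,1],[23,14],[26,0],[38,13],[42,15],[45,0],[48,4],[49,0]]
[[2,4],[16,1],[23,14],[26,0],[38,13],[42,15],[45,0],[48,4],[49,0]]
[[2,4],[4,20],[14,4],[16,1],[23,14],[26,0],[38,13],[42,15],[45,0],[48,4],[49,0]]
[[2,4],[4,20],[14,12],[15,4],[16,1],[23,14],[26,0],[38,13],[42,15],[45,0],[48,4],[49,0]]
[[2,4],[4,20],[14,12],[15,4],[16,1],[20,8],[23,14],[26,8],[27,0],[38,13],[42,15],[45,0],[48,4],[49,0]]
[[2,4],[4,20],[14,12],[15,4],[16,1],[19,11],[23,14],[26,8],[27,0],[38,13],[42,15],[45,0],[48,4],[49,0]]
[[2,4],[4,20],[14,12],[15,4],[16,1],[19,11],[23,14],[26,8],[27,12],[38,13],[42,15],[45,0],[48,4],[49,0]]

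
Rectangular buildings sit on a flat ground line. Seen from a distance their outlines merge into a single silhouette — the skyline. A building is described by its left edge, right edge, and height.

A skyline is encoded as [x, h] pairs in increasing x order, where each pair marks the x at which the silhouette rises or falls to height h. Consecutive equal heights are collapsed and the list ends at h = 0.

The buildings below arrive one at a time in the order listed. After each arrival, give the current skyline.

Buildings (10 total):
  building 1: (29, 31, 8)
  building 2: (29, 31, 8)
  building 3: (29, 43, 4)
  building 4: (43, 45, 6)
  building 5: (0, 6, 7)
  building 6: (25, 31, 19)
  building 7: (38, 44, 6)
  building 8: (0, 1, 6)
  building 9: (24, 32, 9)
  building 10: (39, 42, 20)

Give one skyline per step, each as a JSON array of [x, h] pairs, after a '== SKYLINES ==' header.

== SKYLINES ==
[[29,8],[31,0]]
[[29,8],[31,0]]
[[29,8],[31,4],[43,0]]
[[29,8],[31,4],[43,6],[45,0]]
[[0,7],[6,0],[29,8],[31,4],[43,6],[45,0]]
[[0,7],[6,0],[25,19],[31,4],[43,6],[45,0]]
[[0,7],[6,0],[25,19],[31,4],[38,6],[45,0]]
[[0,7],[6,0],[25,19],[31,4],[38,6],[45,0]]
[[0,7],[6,0],[24,9],[25,19],[31,9],[32,4],[38,6],[45,0]]
[[0,7],[6,0],[24,9],[25,19],[31,9],[32,4],[38,6],[39,20],[42,6],[45,0]]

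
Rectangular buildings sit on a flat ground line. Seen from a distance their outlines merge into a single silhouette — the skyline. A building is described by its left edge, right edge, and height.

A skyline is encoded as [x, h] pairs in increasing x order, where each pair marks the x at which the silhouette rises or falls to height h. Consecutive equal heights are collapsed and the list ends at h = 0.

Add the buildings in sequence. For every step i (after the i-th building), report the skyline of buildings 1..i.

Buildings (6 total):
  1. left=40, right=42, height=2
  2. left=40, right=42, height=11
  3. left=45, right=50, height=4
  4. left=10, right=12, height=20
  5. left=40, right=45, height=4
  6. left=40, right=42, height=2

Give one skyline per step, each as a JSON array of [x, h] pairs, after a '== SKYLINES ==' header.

== SKYLINES ==
[[40,2],[42,0]]
[[40,11],[42,0]]
[[40,11],[42,0],[45,4],[50,0]]
[[10,20],[12,0],[40,11],[42,0],[45,4],[50,0]]
[[10,20],[12,0],[40,11],[42,4],[50,0]]
[[10,20],[12,0],[40,11],[42,4],[50,0]]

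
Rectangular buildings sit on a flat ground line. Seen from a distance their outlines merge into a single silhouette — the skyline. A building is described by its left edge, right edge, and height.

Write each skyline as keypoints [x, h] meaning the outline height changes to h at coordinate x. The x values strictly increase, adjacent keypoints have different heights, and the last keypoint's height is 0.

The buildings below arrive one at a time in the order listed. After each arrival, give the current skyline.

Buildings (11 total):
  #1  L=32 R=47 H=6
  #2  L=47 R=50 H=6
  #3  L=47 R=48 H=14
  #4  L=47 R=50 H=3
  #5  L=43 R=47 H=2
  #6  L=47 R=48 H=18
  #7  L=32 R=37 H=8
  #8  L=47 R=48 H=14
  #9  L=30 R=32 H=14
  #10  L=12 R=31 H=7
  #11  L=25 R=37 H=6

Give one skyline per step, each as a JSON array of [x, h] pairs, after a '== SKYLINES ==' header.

== SKYLINES ==
[[32,6],[47,0]]
[[32,6],[50,0]]
[[32,6],[47,14],[48,6],[50,0]]
[[32,6],[47,14],[48,6],[50,0]]
[[32,6],[47,14],[48,6],[50,0]]
[[32,6],[47,18],[48,6],[50,0]]
[[32,8],[37,6],[47,18],[48,6],[50,0]]
[[32,8],[37,6],[47,18],[48,6],[50,0]]
[[30,14],[32,8],[37,6],[47,18],[48,6],[50,0]]
[[12,7],[30,14],[32,8],[37,6],[47,18],[48,6],[50,0]]
[[12,7],[30,14],[32,8],[37,6],[47,18],[48,6],[50,0]]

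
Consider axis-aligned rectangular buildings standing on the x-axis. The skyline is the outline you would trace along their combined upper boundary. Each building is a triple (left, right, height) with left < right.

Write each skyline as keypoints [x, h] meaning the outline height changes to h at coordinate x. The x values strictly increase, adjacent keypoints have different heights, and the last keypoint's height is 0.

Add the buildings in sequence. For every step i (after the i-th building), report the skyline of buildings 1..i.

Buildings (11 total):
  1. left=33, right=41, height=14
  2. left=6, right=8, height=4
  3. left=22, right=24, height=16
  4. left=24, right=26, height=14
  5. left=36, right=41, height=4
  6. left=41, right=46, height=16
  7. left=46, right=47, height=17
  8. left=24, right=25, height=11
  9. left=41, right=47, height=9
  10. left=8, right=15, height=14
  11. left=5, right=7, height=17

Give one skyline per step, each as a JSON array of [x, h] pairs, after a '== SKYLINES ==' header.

== SKYLINES ==
[[33,14],[41,0]]
[[6,4],[8,0],[33,14],[41,0]]
[[6,4],[8,0],[22,16],[24,0],[33,14],[41,0]]
[[6,4],[8,0],[22,16],[24,14],[26,0],[33,14],[41,0]]
[[6,4],[8,0],[22,16],[24,14],[26,0],[33,14],[41,0]]
[[6,4],[8,0],[22,16],[24,14],[26,0],[33,14],[41,16],[46,0]]
[[6,4],[8,0],[22,16],[24,14],[26,0],[33,14],[41,16],[46,17],[47,0]]
[[6,4],[8,0],[22,16],[24,14],[26,0],[33,14],[41,16],[46,17],[47,0]]
[[6,4],[8,0],[22,16],[24,14],[26,0],[33,14],[41,16],[46,17],[47,0]]
[[6,4],[8,14],[15,0],[22,16],[24,14],[26,0],[33,14],[41,16],[46,17],[47,0]]
[[5,17],[7,4],[8,14],[15,0],[22,16],[24,14],[26,0],[33,14],[41,16],[46,17],[47,0]]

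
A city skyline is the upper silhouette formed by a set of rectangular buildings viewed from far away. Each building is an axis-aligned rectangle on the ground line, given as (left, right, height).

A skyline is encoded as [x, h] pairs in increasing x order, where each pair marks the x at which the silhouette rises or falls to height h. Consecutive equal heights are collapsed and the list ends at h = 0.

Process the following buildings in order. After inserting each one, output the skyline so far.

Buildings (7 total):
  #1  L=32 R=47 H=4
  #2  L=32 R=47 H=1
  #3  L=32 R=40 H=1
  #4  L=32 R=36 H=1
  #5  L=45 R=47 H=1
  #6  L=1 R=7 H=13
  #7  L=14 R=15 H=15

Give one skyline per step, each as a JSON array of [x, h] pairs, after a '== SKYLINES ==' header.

== SKYLINES ==
[[32,4],[47,0]]
[[32,4],[47,0]]
[[32,4],[47,0]]
[[32,4],[47,0]]
[[32,4],[47,0]]
[[1,13],[7,0],[32,4],[47,0]]
[[1,13],[7,0],[14,15],[15,0],[32,4],[47,0]]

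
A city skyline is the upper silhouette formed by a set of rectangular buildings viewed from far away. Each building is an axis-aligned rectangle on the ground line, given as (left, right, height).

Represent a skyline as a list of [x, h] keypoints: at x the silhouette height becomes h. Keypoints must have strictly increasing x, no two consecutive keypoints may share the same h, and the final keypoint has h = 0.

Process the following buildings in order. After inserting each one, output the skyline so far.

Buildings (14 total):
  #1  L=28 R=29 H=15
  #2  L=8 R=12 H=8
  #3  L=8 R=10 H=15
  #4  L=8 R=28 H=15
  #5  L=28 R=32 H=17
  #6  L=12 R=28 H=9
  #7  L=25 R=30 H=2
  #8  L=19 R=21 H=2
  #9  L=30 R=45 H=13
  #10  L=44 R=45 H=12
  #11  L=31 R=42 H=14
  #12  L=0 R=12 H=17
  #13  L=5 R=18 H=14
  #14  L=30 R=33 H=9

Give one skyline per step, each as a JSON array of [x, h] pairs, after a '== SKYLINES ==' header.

== SKYLINES ==
[[28,15],[29,0]]
[[8,8],[12,0],[28,15],[29,0]]
[[8,15],[10,8],[12,0],[28,15],[29,0]]
[[8,15],[29,0]]
[[8,15],[28,17],[32,0]]
[[8,15],[28,17],[32,0]]
[[8,15],[28,17],[32,0]]
[[8,15],[28,17],[32,0]]
[[8,15],[28,17],[32,13],[45,0]]
[[8,15],[28,17],[32,13],[45,0]]
[[8,15],[28,17],[32,14],[42,13],[45,0]]
[[0,17],[12,15],[28,17],[32,14],[42,13],[45,0]]
[[0,17],[12,15],[28,17],[32,14],[42,13],[45,0]]
[[0,17],[12,15],[28,17],[32,14],[42,13],[45,0]]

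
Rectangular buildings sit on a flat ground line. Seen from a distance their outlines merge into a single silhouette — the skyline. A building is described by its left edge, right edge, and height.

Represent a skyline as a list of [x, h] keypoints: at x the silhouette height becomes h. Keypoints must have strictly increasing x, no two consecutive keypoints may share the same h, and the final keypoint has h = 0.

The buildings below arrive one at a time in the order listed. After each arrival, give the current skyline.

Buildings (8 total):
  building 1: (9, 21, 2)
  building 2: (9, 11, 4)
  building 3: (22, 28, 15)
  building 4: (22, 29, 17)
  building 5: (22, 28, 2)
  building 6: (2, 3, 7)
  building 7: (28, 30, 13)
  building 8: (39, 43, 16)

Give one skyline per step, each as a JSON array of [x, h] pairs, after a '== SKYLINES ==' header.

== SKYLINES ==
[[9,2],[21,0]]
[[9,4],[11,2],[21,0]]
[[9,4],[11,2],[21,0],[22,15],[28,0]]
[[9,4],[11,2],[21,0],[22,17],[29,0]]
[[9,4],[11,2],[21,0],[22,17],[29,0]]
[[2,7],[3,0],[9,4],[11,2],[21,0],[22,17],[29,0]]
[[2,7],[3,0],[9,4],[11,2],[21,0],[22,17],[29,13],[30,0]]
[[2,7],[3,0],[9,4],[11,2],[21,0],[22,17],[29,13],[30,0],[39,16],[43,0]]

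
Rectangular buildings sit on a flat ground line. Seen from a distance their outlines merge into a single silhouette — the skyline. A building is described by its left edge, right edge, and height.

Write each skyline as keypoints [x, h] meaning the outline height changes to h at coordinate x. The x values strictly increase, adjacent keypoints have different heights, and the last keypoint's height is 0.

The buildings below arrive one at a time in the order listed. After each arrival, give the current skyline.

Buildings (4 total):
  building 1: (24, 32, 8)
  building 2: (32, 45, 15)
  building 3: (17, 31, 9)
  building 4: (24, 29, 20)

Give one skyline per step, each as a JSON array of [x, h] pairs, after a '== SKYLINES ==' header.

== SKYLINES ==
[[24,8],[32,0]]
[[24,8],[32,15],[45,0]]
[[17,9],[31,8],[32,15],[45,0]]
[[17,9],[24,20],[29,9],[31,8],[32,15],[45,0]]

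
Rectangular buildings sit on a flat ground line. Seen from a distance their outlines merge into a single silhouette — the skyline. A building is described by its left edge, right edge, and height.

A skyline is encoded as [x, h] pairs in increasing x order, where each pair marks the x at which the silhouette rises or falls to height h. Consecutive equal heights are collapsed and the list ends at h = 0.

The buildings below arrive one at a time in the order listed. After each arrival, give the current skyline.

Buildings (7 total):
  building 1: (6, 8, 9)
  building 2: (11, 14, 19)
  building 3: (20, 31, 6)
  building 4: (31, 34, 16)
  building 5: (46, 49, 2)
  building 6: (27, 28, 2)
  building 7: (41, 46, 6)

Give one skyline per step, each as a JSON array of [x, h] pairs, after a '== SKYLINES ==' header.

== SKYLINES ==
[[6,9],[8,0]]
[[6,9],[8,0],[11,19],[14,0]]
[[6,9],[8,0],[11,19],[14,0],[20,6],[31,0]]
[[6,9],[8,0],[11,19],[14,0],[20,6],[31,16],[34,0]]
[[6,9],[8,0],[11,19],[14,0],[20,6],[31,16],[34,0],[46,2],[49,0]]
[[6,9],[8,0],[11,19],[14,0],[20,6],[31,16],[34,0],[46,2],[49,0]]
[[6,9],[8,0],[11,19],[14,0],[20,6],[31,16],[34,0],[41,6],[46,2],[49,0]]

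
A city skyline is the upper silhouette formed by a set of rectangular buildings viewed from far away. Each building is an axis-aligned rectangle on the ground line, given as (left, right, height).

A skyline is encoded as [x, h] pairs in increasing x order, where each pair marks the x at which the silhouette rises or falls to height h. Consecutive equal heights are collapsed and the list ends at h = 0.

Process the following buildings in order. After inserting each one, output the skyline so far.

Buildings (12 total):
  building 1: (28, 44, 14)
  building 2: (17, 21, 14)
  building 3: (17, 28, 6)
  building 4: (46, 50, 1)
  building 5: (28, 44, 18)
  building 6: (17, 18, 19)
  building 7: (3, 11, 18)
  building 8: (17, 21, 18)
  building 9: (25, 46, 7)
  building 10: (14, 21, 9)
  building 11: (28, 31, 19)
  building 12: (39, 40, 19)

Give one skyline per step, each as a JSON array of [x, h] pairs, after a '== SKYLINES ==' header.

== SKYLINES ==
[[28,14],[44,0]]
[[17,14],[21,0],[28,14],[44,0]]
[[17,14],[21,6],[28,14],[44,0]]
[[17,14],[21,6],[28,14],[44,0],[46,1],[50,0]]
[[17,14],[21,6],[28,18],[44,0],[46,1],[50,0]]
[[17,19],[18,14],[21,6],[28,18],[44,0],[46,1],[50,0]]
[[3,18],[11,0],[17,19],[18,14],[21,6],[28,18],[44,0],[46,1],[50,0]]
[[3,18],[11,0],[17,19],[18,18],[21,6],[28,18],[44,0],[46,1],[50,0]]
[[3,18],[11,0],[17,19],[18,18],[21,6],[25,7],[28,18],[44,7],[46,1],[50,0]]
[[3,18],[11,0],[14,9],[17,19],[18,18],[21,6],[25,7],[28,18],[44,7],[46,1],[50,0]]
[[3,18],[11,0],[14,9],[17,19],[18,18],[21,6],[25,7],[28,19],[31,18],[44,7],[46,1],[50,0]]
[[3,18],[11,0],[14,9],[17,19],[18,18],[21,6],[25,7],[28,19],[31,18],[39,19],[40,18],[44,7],[46,1],[50,0]]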